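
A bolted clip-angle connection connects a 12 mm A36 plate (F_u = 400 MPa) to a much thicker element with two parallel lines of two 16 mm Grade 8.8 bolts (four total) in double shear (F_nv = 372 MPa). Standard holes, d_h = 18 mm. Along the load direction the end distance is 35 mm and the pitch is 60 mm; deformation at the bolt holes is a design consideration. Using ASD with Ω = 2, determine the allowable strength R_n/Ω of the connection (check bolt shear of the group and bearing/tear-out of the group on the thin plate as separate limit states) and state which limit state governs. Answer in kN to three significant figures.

Bolt shear: A_b = π·16²/4 = 201.1 mm²; R_n = 372 × 201.1 × 4 × 2 / 1000 = 598.4 kN → 598.4 / 2 = 299 kN.
Bearing (1.2 l_c t F_u ≤ 2.4 d t F_u): upper limit = 2.4·16·12·400 / 1000 = 184.3 kN.
  Edge l_c = 35 − 18/2 = 26 → r_n = 149.8 kN; interior l_c = 60 − 18 = 42 → r_n = 184.3 kN.
  R_n,bearing = 2·149.8 + 2·184.3 = 668.2 kN → 668.2 / 2 = 334 kN.
Bolt shear governs: 299 kN.

299 kN (bolt shear governs)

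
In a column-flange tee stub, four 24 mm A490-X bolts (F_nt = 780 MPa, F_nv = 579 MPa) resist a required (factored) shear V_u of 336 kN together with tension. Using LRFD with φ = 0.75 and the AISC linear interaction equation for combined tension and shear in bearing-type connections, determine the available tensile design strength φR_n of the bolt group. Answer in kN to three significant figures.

924 kN

A_b = π·24²/4 = 452.4 mm²; f_rv = 336 × 1000 / (4 × 452.4) = 185.7 MPa.
F'_nt = 1.3 F_nt − (F_nt / φF_nv) f_rv = 1.3·780 − (780/(0.75·579))·185.7 = 680.5 MPa, capped at F_nt → F'_nt = 680.5 MPa.
R_n = F'_nt · A_b · n = 680.5 × 452.4 × 4 / 1000 = 1231 kN.
Design strength φR_n = 0.75 × 1231 = 924 kN.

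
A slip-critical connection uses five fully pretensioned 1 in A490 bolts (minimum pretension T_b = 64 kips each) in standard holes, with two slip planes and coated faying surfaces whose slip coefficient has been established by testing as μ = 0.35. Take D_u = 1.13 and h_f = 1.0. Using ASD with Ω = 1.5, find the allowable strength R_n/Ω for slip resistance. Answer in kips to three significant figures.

R_n = μ · D_u · h_f · T_b · n_s · n_b = 0.35 × 1.13 × 1.0 × 64 × 2 × 5 = 253.1 kips.
Allowable strength R_n/Ω = 253.1 / 1.5 = 169 kips.

169 kips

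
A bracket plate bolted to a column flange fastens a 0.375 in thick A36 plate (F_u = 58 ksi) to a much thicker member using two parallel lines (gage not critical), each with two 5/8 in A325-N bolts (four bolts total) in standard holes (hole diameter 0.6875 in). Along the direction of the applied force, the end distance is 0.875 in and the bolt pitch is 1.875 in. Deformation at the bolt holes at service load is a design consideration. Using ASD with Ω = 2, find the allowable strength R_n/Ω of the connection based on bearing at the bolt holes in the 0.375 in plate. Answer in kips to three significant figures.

44.9 kips

Per bolt r_n = 1.2 l_c t F_u ≤ 2.4 d t F_u; upper limit = 2.4 × 0.625 × 0.375 × 58 = 32.62 kips.
Edge bolt: l_c = 0.875 − 0.6875/2 = 0.5312 in → 1.2 × 0.5312 × 0.375 × 58 = 13.87 → r_n = 13.87 kips.
Interior bolts: l_c = 1.875 − 0.6875 = 1.188 in → 1.2 × 1.188 × 0.375 × 58 = 30.99 → r_n = 30.99 kips.
R_n = 2 × 13.87 + 2 × 30.99 = 89.72 kips.
Allowable strength R_n/Ω = 89.72 / 2 = 44.9 kips.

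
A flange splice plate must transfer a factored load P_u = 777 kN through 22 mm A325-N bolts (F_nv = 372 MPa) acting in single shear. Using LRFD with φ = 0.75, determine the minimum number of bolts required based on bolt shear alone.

A_b = π·22²/4 = 380.1 mm².
Per-bolt design strength φR_n = 0.75 × 372 × 380.1 × 1 / 1000 = 106.1 kN.
n ≥ 777 / 106.1 = 7.326 → use 8 bolts.

8 bolts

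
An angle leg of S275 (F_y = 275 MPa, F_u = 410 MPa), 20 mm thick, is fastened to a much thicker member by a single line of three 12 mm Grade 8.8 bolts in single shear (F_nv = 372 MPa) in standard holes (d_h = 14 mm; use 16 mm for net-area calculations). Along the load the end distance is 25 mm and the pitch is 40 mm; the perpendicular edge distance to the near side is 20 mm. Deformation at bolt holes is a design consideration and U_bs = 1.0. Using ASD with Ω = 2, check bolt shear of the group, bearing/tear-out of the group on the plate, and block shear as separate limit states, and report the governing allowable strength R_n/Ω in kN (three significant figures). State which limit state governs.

63.1 kN (bolt shear governs)

Bolt shear: A_b = π·12²/4 = 113.1 mm²; R_n = 372 × 113.1 × 3 × 1 / 1000 = 126.2 kN → 126.2 / 2 = 63.1 kN.
Bearing: edge l_c = 18, r_n = 177.1 kN; interior l_c = 26, r_n = 236.2 kN; R_n = 177.1 + 2·236.2 = 649.4 kN → 325 kN.
Block shear: A_gv = 2100, A_nv = 1300, A_nt = 240 mm²; R_n = min(0.6F_uA_nv, 0.6F_yA_gv) + U_bs·F_u·A_nt = 418.2 kN → 209 kN.
Bolt shear governs: 63.1 kN.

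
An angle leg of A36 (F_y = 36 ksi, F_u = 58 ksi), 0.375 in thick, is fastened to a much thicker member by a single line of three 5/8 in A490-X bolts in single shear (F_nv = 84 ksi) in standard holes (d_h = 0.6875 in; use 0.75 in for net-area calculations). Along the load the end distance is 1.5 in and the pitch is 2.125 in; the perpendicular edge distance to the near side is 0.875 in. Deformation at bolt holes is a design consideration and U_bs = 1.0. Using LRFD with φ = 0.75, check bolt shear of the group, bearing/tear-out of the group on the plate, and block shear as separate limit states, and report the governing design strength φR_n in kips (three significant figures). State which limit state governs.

Bolt shear: A_b = π·0.625²/4 = 0.3068 in²; R_n = 84 × 0.3068 × 3 × 1 = 77.31 kips → 0.75 × 77.31 = 58 kips.
Bearing: edge l_c = 1.156, r_n = 30.18 kips; interior l_c = 1.438, r_n = 32.62 kips; R_n = 30.18 + 2·32.62 = 95.43 kips → 71.6 kips.
Block shear: A_gv = 2.156, A_nv = 1.453, A_nt = 0.1875 in²; R_n = min(0.6F_uA_nv, 0.6F_yA_gv) + U_bs·F_u·A_nt = 57.45 kips → 43.1 kips.
Block shear governs: 43.1 kips.

43.1 kips (block shear governs)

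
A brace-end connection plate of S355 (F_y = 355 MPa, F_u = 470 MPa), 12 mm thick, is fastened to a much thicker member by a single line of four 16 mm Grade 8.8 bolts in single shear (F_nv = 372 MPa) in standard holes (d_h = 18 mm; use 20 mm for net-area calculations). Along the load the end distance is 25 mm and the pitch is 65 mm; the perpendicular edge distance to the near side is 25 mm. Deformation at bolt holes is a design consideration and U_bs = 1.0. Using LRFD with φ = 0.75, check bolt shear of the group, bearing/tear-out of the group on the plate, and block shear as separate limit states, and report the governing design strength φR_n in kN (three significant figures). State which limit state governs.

Bolt shear: A_b = π·16²/4 = 201.1 mm²; R_n = 372 × 201.1 × 4 × 1 / 1000 = 299.2 kN → 0.75 × 299.2 = 224 kN.
Bearing: edge l_c = 16, r_n = 108.3 kN; interior l_c = 47, r_n = 216.6 kN; R_n = 108.3 + 3·216.6 = 758 kN → 569 kN.
Block shear: A_gv = 2640, A_nv = 1800, A_nt = 180 mm²; R_n = min(0.6F_uA_nv, 0.6F_yA_gv) + U_bs·F_u·A_nt = 592.2 kN → 444 kN.
Bolt shear governs: 224 kN.

224 kN (bolt shear governs)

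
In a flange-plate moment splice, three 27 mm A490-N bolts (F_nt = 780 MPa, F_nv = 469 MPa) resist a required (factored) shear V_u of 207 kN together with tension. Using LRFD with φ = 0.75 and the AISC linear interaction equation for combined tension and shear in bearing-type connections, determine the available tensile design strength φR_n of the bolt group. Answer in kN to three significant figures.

962 kN

A_b = π·27²/4 = 572.6 mm²; f_rv = 207 × 1000 / (3 × 572.6) = 120.5 MPa.
F'_nt = 1.3 F_nt − (F_nt / φF_nv) f_rv = 1.3·780 − (780/(0.75·469))·120.5 = 746.8 MPa, capped at F_nt → F'_nt = 746.8 MPa.
R_n = F'_nt · A_b · n = 746.8 × 572.6 × 3 / 1000 = 1283 kN.
Design strength φR_n = 0.75 × 1283 = 962 kN.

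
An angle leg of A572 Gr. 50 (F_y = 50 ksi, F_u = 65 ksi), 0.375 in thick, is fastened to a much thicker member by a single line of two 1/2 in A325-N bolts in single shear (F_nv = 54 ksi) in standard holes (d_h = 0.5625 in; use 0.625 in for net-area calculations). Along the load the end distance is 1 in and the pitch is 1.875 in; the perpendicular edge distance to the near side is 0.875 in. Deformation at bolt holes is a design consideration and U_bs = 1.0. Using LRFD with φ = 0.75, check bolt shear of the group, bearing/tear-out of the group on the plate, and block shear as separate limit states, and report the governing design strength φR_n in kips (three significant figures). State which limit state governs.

Bolt shear: A_b = π·0.5²/4 = 0.1963 in²; R_n = 54 × 0.1963 × 2 × 1 = 21.21 kips → 0.75 × 21.21 = 15.9 kips.
Bearing: edge l_c = 0.7188, r_n = 21.02 kips; interior l_c = 1.312, r_n = 29.25 kips; R_n = 21.02 + 1·29.25 = 50.27 kips → 37.7 kips.
Block shear: A_gv = 1.078, A_nv = 0.7266, A_nt = 0.2109 in²; R_n = min(0.6F_uA_nv, 0.6F_yA_gv) + U_bs·F_u·A_nt = 42.05 kips → 31.5 kips.
Bolt shear governs: 15.9 kips.

15.9 kips (bolt shear governs)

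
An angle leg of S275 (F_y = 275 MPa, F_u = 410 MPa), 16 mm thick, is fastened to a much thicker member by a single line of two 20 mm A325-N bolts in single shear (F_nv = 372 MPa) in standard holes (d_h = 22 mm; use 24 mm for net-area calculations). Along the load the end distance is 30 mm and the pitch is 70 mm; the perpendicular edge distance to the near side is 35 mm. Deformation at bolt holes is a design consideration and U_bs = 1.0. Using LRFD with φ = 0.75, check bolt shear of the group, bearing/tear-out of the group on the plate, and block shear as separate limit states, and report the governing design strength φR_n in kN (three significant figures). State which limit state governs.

175 kN (bolt shear governs)

Bolt shear: A_b = π·20²/4 = 314.2 mm²; R_n = 372 × 314.2 × 2 × 1 / 1000 = 233.7 kN → 0.75 × 233.7 = 175 kN.
Bearing: edge l_c = 19, r_n = 149.6 kN; interior l_c = 48, r_n = 314.9 kN; R_n = 149.6 + 1·314.9 = 464.4 kN → 348 kN.
Block shear: A_gv = 1600, A_nv = 1024, A_nt = 368 mm²; R_n = min(0.6F_uA_nv, 0.6F_yA_gv) + U_bs·F_u·A_nt = 402.8 kN → 302 kN.
Bolt shear governs: 175 kN.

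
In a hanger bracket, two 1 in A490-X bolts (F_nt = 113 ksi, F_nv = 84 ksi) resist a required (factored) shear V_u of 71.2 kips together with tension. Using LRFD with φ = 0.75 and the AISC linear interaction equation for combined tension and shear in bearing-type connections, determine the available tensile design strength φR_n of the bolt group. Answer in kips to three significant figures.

A_b = π·1²/4 = 0.7854 in²; f_rv = 71.2 / (2 × 0.7854) = 45.33 ksi.
F'_nt = 1.3 F_nt − (F_nt / φF_nv) f_rv = 1.3·113 − (113/(0.75·84))·45.33 = 65.6 ksi, capped at F_nt → F'_nt = 65.6 ksi.
R_n = F'_nt · A_b · n = 65.6 × 0.7854 × 2 = 103 kips.
Design strength φR_n = 0.75 × 103 = 77.3 kips.

77.3 kips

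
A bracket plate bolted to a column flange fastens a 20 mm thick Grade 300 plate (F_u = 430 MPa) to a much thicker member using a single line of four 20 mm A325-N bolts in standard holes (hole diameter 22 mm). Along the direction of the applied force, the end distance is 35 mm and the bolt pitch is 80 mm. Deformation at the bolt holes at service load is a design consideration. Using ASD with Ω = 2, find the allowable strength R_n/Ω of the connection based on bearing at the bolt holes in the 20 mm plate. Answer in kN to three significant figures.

743 kN

Per bolt r_n = 1.2 l_c t F_u ≤ 2.4 d t F_u; upper limit = 2.4 × 20 × 20 × 430 / 1000 = 412.8 kN.
Edge bolt: l_c = 35 − 22/2 = 24 mm → 1.2 × 24 × 20 × 430 / 1000 = 247.7 → r_n = 247.7 kN.
Interior bolts: l_c = 80 − 22 = 58 mm → 1.2 × 58 × 20 × 430 / 1000 = 598.6 → r_n = 412.8 kN.
R_n = 1 × 247.7 + 3 × 412.8 = 1486 kN.
Allowable strength R_n/Ω = 1486 / 2 = 743 kN.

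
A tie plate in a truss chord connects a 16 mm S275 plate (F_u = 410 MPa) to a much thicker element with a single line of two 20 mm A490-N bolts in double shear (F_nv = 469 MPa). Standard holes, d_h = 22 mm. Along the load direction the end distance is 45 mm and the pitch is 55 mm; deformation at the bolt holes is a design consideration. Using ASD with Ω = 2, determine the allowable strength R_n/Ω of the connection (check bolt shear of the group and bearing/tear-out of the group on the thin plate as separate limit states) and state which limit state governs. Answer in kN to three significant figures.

264 kN (bearing governs)

Bolt shear: A_b = π·20²/4 = 314.2 mm²; R_n = 469 × 314.2 × 2 × 2 / 1000 = 589.4 kN → 589.4 / 2 = 295 kN.
Bearing (1.2 l_c t F_u ≤ 2.4 d t F_u): upper limit = 2.4·20·16·410 / 1000 = 314.9 kN.
  Edge l_c = 45 − 22/2 = 34 → r_n = 267.6 kN; interior l_c = 55 − 22 = 33 → r_n = 259.8 kN.
  R_n,bearing = 1·267.6 + 1·259.8 = 527.4 kN → 527.4 / 2 = 264 kN.
Bearing governs: 264 kN.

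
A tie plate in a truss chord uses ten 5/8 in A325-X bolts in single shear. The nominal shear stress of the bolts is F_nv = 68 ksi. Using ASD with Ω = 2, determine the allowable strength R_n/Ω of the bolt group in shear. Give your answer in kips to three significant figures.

A_b = π × 0.625² / 4 = 0.3068 in².
R_n = F_nv · A_b · n · n_s = 68 × 0.3068 × 10 × 1 = 208.6 kips.
Allowable strength R_n/Ω = 208.6 / 2 = 104 kips.

104 kips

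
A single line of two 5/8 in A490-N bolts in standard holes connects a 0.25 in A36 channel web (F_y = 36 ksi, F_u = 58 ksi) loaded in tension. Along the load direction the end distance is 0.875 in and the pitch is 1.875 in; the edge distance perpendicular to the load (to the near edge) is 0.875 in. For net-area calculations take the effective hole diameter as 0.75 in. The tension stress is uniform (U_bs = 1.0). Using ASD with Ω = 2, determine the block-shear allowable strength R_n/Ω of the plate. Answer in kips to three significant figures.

Shear plane L_v = 0.875 + 1·1.875 = 2.75 in; A_gv = 2.75 × 0.25 = 0.6875 in².
A_nv = (2.75 − 1.5·0.75) × 0.25 = 0.4062 in².
A_nt = (0.875 − 0.5·0.75) × 0.25 = 0.125 in².
0.6 F_u A_nv = 14.14 kips; 0.6 F_y A_gv = 14.85 kips → shear rupture governs the shear term.
R_n = 14.14 + 1.0 × 58 × 0.125 = 21.39 kips.
Allowable strength R_n/Ω = 21.39 / 2 = 10.7 kips.

10.7 kips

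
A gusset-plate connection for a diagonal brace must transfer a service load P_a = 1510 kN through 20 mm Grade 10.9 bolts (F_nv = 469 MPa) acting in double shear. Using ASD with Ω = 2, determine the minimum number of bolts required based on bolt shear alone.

11 bolts

A_b = π·20²/4 = 314.2 mm².
Per-bolt allowable strength R_n/Ω = 469 × 314.2 × 2 / 1000 / 2 = 147.3 kN.
n ≥ 1510 / 147.3 = 10.25 → use 11 bolts.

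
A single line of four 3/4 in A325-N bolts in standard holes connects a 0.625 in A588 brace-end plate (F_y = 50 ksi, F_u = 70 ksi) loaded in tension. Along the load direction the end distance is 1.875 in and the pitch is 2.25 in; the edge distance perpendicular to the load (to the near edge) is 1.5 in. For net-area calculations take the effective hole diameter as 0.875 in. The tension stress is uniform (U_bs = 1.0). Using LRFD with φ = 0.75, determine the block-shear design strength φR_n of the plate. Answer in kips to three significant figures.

Shear plane L_v = 1.875 + 3·2.25 = 8.625 in; A_gv = 8.625 × 0.625 = 5.391 in².
A_nv = (8.625 − 3.5·0.875) × 0.625 = 3.477 in².
A_nt = (1.5 − 0.5·0.875) × 0.625 = 0.6641 in².
0.6 F_u A_nv = 146 kips; 0.6 F_y A_gv = 161.7 kips → shear rupture governs the shear term.
R_n = 146 + 1.0 × 70 × 0.6641 = 192.5 kips.
Design strength φR_n = 0.75 × 192.5 = 144 kips.

144 kips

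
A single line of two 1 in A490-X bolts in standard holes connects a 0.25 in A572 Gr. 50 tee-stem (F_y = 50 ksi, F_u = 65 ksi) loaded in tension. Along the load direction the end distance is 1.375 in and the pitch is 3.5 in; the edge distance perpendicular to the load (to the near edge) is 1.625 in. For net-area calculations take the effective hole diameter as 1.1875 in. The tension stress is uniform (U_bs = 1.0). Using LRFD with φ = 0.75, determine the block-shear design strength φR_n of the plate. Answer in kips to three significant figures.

35.2 kips

Shear plane L_v = 1.375 + 1·3.5 = 4.875 in; A_gv = 4.875 × 0.25 = 1.219 in².
A_nv = (4.875 − 1.5·1.1875) × 0.25 = 0.7734 in².
A_nt = (1.625 − 0.5·1.1875) × 0.25 = 0.2578 in².
0.6 F_u A_nv = 30.16 kips; 0.6 F_y A_gv = 36.56 kips → shear rupture governs the shear term.
R_n = 30.16 + 1.0 × 65 × 0.2578 = 46.92 kips.
Design strength φR_n = 0.75 × 46.92 = 35.2 kips.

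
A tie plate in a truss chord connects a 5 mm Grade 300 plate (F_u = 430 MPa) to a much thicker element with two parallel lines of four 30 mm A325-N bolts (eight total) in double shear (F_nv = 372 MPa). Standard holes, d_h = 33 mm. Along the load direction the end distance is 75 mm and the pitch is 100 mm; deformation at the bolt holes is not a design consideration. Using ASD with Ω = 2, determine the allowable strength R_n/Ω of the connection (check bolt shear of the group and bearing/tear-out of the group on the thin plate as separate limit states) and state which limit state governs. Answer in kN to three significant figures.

769 kN (bearing governs)

Bolt shear: A_b = π·30²/4 = 706.9 mm²; R_n = 372 × 706.9 × 8 × 2 / 1000 = 4207 kN → 4207 / 2 = 2100 kN.
Bearing (1.5 l_c t F_u ≤ 3.0 d t F_u): upper limit = 3.0·30·5·430 / 1000 = 193.5 kN.
  Edge l_c = 75 − 33/2 = 58.5 → r_n = 188.7 kN; interior l_c = 100 − 33 = 67 → r_n = 193.5 kN.
  R_n,bearing = 2·188.7 + 6·193.5 = 1538 kN → 1538 / 2 = 769 kN.
Bearing governs: 769 kN.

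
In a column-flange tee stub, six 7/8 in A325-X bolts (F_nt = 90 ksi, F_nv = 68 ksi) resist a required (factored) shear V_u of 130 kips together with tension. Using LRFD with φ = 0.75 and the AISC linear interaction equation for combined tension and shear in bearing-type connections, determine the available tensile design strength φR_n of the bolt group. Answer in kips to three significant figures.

A_b = π·0.875²/4 = 0.6013 in²; f_rv = 130 / (6 × 0.6013) = 36.03 ksi.
F'_nt = 1.3 F_nt − (F_nt / φF_nv) f_rv = 1.3·90 − (90/(0.75·68))·36.03 = 53.41 ksi, capped at F_nt → F'_nt = 53.41 ksi.
R_n = F'_nt · A_b · n = 53.41 × 0.6013 × 6 = 192.7 kips.
Design strength φR_n = 0.75 × 192.7 = 145 kips.

145 kips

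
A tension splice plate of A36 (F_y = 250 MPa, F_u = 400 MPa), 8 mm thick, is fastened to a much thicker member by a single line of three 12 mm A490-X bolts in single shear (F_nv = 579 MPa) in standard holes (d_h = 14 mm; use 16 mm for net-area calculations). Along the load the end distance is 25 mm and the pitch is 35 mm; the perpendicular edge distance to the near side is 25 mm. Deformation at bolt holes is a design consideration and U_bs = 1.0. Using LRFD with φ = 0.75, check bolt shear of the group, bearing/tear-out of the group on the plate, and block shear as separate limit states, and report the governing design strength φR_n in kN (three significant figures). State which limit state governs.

120 kN (block shear governs)

Bolt shear: A_b = π·12²/4 = 113.1 mm²; R_n = 579 × 113.1 × 3 × 1 / 1000 = 196.5 kN → 0.75 × 196.5 = 147 kN.
Bearing: edge l_c = 18, r_n = 69.12 kN; interior l_c = 21, r_n = 80.64 kN; R_n = 69.12 + 2·80.64 = 230.4 kN → 173 kN.
Block shear: A_gv = 760, A_nv = 440, A_nt = 136 mm²; R_n = min(0.6F_uA_nv, 0.6F_yA_gv) + U_bs·F_u·A_nt = 160 kN → 120 kN.
Block shear governs: 120 kN.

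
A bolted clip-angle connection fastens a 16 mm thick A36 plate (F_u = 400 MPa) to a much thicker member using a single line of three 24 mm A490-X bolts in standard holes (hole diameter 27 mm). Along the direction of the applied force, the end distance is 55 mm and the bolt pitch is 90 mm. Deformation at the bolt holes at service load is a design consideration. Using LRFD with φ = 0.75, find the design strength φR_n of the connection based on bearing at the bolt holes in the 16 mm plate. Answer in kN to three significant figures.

Per bolt r_n = 1.2 l_c t F_u ≤ 2.4 d t F_u; upper limit = 2.4 × 24 × 16 × 400 / 1000 = 368.6 kN.
Edge bolt: l_c = 55 − 27/2 = 41.5 mm → 1.2 × 41.5 × 16 × 400 / 1000 = 318.7 → r_n = 318.7 kN.
Interior bolts: l_c = 90 − 27 = 63 mm → 1.2 × 63 × 16 × 400 / 1000 = 483.8 → r_n = 368.6 kN.
R_n = 1 × 318.7 + 2 × 368.6 = 1056 kN.
Design strength φR_n = 0.75 × 1056 = 792 kN.

792 kN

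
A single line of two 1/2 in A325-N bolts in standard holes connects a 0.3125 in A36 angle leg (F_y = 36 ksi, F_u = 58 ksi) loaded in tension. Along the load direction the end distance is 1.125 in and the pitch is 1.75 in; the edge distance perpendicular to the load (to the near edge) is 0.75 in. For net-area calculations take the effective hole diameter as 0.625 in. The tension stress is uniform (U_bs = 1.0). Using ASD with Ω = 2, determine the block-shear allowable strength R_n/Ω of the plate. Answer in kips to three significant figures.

Shear plane L_v = 1.125 + 1·1.75 = 2.875 in; A_gv = 2.875 × 0.3125 = 0.8984 in².
A_nv = (2.875 − 1.5·0.625) × 0.3125 = 0.6055 in².
A_nt = (0.75 − 0.5·0.625) × 0.3125 = 0.1367 in².
0.6 F_u A_nv = 21.07 kips; 0.6 F_y A_gv = 19.41 kips → shear yielding governs the shear term.
R_n = 19.41 + 1.0 × 58 × 0.1367 = 27.34 kips.
Allowable strength R_n/Ω = 27.34 / 2 = 13.7 kips.

13.7 kips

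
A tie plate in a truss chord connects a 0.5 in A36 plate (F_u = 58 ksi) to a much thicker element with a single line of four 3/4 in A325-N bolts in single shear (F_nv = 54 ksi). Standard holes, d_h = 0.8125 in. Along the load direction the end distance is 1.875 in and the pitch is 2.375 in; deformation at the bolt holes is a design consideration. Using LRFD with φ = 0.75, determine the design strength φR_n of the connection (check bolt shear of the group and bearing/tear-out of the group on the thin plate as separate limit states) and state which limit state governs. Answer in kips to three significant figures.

Bolt shear: A_b = π·0.75²/4 = 0.4418 in²; R_n = 54 × 0.4418 × 4 × 1 = 95.43 kips → 0.75 × 95.43 = 71.6 kips.
Bearing (1.2 l_c t F_u ≤ 2.4 d t F_u): upper limit = 2.4·0.75·0.5·58 = 52.2 kips.
  Edge l_c = 1.875 − 0.8125/2 = 1.469 → r_n = 51.11 kips; interior l_c = 2.375 − 0.8125 = 1.562 → r_n = 52.2 kips.
  R_n,bearing = 1·51.11 + 3·52.2 = 207.7 kips → 0.75 × 207.7 = 156 kips.
Bolt shear governs: 71.6 kips.

71.6 kips (bolt shear governs)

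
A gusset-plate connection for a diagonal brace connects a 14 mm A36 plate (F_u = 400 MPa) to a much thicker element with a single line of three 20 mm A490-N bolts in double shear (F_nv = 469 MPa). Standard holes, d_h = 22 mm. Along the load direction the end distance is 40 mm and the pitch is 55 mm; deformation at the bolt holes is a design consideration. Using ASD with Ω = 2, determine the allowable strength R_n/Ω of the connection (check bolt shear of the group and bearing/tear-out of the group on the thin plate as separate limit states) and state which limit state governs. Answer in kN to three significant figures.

319 kN (bearing governs)

Bolt shear: A_b = π·20²/4 = 314.2 mm²; R_n = 469 × 314.2 × 3 × 2 / 1000 = 884 kN → 884 / 2 = 442 kN.
Bearing (1.2 l_c t F_u ≤ 2.4 d t F_u): upper limit = 2.4·20·14·400 / 1000 = 268.8 kN.
  Edge l_c = 40 − 22/2 = 29 → r_n = 194.9 kN; interior l_c = 55 − 22 = 33 → r_n = 221.8 kN.
  R_n,bearing = 1·194.9 + 2·221.8 = 638.4 kN → 638.4 / 2 = 319 kN.
Bearing governs: 319 kN.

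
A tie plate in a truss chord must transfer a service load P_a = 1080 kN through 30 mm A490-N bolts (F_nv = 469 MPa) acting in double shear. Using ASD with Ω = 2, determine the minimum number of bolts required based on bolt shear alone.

A_b = π·30²/4 = 706.9 mm².
Per-bolt allowable strength R_n/Ω = 469 × 706.9 × 2 / 1000 / 2 = 331.5 kN.
n ≥ 1080 / 331.5 = 3.258 → use 4 bolts.

4 bolts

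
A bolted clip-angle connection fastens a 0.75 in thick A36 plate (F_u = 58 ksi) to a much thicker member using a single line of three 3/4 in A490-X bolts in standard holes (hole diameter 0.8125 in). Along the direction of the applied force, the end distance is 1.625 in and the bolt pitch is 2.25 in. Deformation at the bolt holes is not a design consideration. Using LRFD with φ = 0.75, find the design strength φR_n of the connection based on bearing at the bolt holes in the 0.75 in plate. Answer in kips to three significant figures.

200 kips

Per bolt r_n = 1.5 l_c t F_u ≤ 3.0 d t F_u; upper limit = 3.0 × 0.75 × 0.75 × 58 = 97.88 kips.
Edge bolt: l_c = 1.625 − 0.8125/2 = 1.219 in → 1.5 × 1.219 × 0.75 × 58 = 79.52 → r_n = 79.52 kips.
Interior bolts: l_c = 2.25 − 0.8125 = 1.438 in → 1.5 × 1.438 × 0.75 × 58 = 93.8 → r_n = 93.8 kips.
R_n = 1 × 79.52 + 2 × 93.8 = 267.1 kips.
Design strength φR_n = 0.75 × 267.1 = 200 kips.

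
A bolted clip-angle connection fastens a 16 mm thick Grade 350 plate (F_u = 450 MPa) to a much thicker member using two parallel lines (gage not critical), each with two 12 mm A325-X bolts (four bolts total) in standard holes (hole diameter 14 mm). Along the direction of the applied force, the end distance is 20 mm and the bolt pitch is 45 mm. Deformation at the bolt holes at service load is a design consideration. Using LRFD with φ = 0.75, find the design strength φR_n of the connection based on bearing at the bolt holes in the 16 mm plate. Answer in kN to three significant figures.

480 kN

Per bolt r_n = 1.2 l_c t F_u ≤ 2.4 d t F_u; upper limit = 2.4 × 12 × 16 × 450 / 1000 = 207.4 kN.
Edge bolt: l_c = 20 − 14/2 = 13 mm → 1.2 × 13 × 16 × 450 / 1000 = 112.3 → r_n = 112.3 kN.
Interior bolts: l_c = 45 − 14 = 31 mm → 1.2 × 31 × 16 × 450 / 1000 = 267.8 → r_n = 207.4 kN.
R_n = 2 × 112.3 + 2 × 207.4 = 639.4 kN.
Design strength φR_n = 0.75 × 639.4 = 480 kN.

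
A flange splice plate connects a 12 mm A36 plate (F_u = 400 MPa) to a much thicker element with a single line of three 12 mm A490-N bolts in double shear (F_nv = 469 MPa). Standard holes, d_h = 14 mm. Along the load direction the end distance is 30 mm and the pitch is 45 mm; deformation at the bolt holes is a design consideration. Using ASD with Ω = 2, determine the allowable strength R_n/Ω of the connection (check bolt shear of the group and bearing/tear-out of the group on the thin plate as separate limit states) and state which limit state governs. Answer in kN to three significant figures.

159 kN (bolt shear governs)

Bolt shear: A_b = π·12²/4 = 113.1 mm²; R_n = 469 × 113.1 × 3 × 2 / 1000 = 318.3 kN → 318.3 / 2 = 159 kN.
Bearing (1.2 l_c t F_u ≤ 2.4 d t F_u): upper limit = 2.4·12·12·400 / 1000 = 138.2 kN.
  Edge l_c = 30 − 14/2 = 23 → r_n = 132.5 kN; interior l_c = 45 − 14 = 31 → r_n = 138.2 kN.
  R_n,bearing = 1·132.5 + 2·138.2 = 409 kN → 409 / 2 = 204 kN.
Bolt shear governs: 159 kN.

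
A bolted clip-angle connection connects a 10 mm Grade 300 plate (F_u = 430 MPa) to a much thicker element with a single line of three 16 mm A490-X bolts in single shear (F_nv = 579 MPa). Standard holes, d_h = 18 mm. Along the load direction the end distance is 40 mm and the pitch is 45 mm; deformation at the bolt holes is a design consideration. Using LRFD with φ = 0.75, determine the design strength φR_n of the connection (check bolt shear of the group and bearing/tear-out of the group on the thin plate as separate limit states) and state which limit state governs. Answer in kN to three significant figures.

Bolt shear: A_b = π·16²/4 = 201.1 mm²; R_n = 579 × 201.1 × 3 × 1 / 1000 = 349.2 kN → 0.75 × 349.2 = 262 kN.
Bearing (1.2 l_c t F_u ≤ 2.4 d t F_u): upper limit = 2.4·16·10·430 / 1000 = 165.1 kN.
  Edge l_c = 40 − 18/2 = 31 → r_n = 160 kN; interior l_c = 45 − 18 = 27 → r_n = 139.3 kN.
  R_n,bearing = 1·160 + 2·139.3 = 438.6 kN → 0.75 × 438.6 = 329 kN.
Bolt shear governs: 262 kN.

262 kN (bolt shear governs)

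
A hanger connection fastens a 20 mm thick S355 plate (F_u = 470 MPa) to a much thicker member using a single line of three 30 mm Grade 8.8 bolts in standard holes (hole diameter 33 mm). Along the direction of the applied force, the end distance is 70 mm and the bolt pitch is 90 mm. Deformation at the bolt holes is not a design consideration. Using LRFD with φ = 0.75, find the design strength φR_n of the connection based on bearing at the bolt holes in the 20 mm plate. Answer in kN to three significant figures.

Per bolt r_n = 1.5 l_c t F_u ≤ 3.0 d t F_u; upper limit = 3.0 × 30 × 20 × 470 / 1000 = 846 kN.
Edge bolt: l_c = 70 − 33/2 = 53.5 mm → 1.5 × 53.5 × 20 × 470 / 1000 = 754.4 → r_n = 754.4 kN.
Interior bolts: l_c = 90 − 33 = 57 mm → 1.5 × 57 × 20 × 470 / 1000 = 803.7 → r_n = 803.7 kN.
R_n = 1 × 754.4 + 2 × 803.7 = 2362 kN.
Design strength φR_n = 0.75 × 2362 = 1770 kN.

1770 kN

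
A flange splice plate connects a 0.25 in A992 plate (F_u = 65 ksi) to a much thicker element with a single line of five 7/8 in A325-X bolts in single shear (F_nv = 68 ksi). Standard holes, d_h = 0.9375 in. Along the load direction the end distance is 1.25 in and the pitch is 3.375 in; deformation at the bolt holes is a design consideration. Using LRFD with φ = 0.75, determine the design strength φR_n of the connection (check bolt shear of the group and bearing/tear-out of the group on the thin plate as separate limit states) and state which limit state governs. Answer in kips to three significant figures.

Bolt shear: A_b = π·0.875²/4 = 0.6013 in²; R_n = 68 × 0.6013 × 5 × 1 = 204.4 kips → 0.75 × 204.4 = 153 kips.
Bearing (1.2 l_c t F_u ≤ 2.4 d t F_u): upper limit = 2.4·0.875·0.25·65 = 34.12 kips.
  Edge l_c = 1.25 − 0.9375/2 = 0.7812 → r_n = 15.23 kips; interior l_c = 3.375 − 0.9375 = 2.438 → r_n = 34.12 kips.
  R_n,bearing = 1·15.23 + 4·34.12 = 151.7 kips → 0.75 × 151.7 = 114 kips.
Bearing governs: 114 kips.

114 kips (bearing governs)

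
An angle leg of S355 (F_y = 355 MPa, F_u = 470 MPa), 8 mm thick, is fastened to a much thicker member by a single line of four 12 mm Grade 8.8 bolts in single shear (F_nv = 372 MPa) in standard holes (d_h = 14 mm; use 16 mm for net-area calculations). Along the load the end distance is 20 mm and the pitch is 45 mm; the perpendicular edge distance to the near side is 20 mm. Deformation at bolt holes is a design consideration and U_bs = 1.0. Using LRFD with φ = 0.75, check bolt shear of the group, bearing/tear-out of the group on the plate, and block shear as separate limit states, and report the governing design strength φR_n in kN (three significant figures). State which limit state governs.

Bolt shear: A_b = π·12²/4 = 113.1 mm²; R_n = 372 × 113.1 × 4 × 1 / 1000 = 168.3 kN → 0.75 × 168.3 = 126 kN.
Bearing: edge l_c = 13, r_n = 58.66 kN; interior l_c = 31, r_n = 108.3 kN; R_n = 58.66 + 3·108.3 = 383.5 kN → 288 kN.
Block shear: A_gv = 1240, A_nv = 792, A_nt = 96 mm²; R_n = min(0.6F_uA_nv, 0.6F_yA_gv) + U_bs·F_u·A_nt = 268.5 kN → 201 kN.
Bolt shear governs: 126 kN.

126 kN (bolt shear governs)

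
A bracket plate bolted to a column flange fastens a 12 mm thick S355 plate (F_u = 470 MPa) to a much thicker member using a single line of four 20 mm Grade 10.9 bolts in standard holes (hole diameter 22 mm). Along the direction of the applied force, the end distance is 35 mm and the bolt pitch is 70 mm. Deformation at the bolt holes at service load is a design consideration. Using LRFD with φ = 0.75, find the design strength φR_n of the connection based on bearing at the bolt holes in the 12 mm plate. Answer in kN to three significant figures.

731 kN

Per bolt r_n = 1.2 l_c t F_u ≤ 2.4 d t F_u; upper limit = 2.4 × 20 × 12 × 470 / 1000 = 270.7 kN.
Edge bolt: l_c = 35 − 22/2 = 24 mm → 1.2 × 24 × 12 × 470 / 1000 = 162.4 → r_n = 162.4 kN.
Interior bolts: l_c = 70 − 22 = 48 mm → 1.2 × 48 × 12 × 470 / 1000 = 324.9 → r_n = 270.7 kN.
R_n = 1 × 162.4 + 3 × 270.7 = 974.6 kN.
Design strength φR_n = 0.75 × 974.6 = 731 kN.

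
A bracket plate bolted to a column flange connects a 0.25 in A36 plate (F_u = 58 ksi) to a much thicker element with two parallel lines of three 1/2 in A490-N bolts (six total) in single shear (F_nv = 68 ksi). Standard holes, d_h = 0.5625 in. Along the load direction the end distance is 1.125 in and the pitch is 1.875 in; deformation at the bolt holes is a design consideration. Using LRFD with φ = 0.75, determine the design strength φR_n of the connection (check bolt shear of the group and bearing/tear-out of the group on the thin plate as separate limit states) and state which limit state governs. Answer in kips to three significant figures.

60.1 kips (bolt shear governs)

Bolt shear: A_b = π·0.5²/4 = 0.1963 in²; R_n = 68 × 0.1963 × 6 × 1 = 80.11 kips → 0.75 × 80.11 = 60.1 kips.
Bearing (1.2 l_c t F_u ≤ 2.4 d t F_u): upper limit = 2.4·0.5·0.25·58 = 17.4 kips.
  Edge l_c = 1.125 − 0.5625/2 = 0.8438 → r_n = 14.68 kips; interior l_c = 1.875 − 0.5625 = 1.312 → r_n = 17.4 kips.
  R_n,bearing = 2·14.68 + 4·17.4 = 98.96 kips → 0.75 × 98.96 = 74.2 kips.
Bolt shear governs: 60.1 kips.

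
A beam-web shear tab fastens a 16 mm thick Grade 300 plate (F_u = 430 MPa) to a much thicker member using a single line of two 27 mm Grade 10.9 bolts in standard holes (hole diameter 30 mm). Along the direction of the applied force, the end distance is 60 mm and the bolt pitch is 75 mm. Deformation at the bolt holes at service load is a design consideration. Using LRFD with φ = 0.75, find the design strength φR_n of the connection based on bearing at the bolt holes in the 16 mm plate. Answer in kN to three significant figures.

Per bolt r_n = 1.2 l_c t F_u ≤ 2.4 d t F_u; upper limit = 2.4 × 27 × 16 × 430 / 1000 = 445.8 kN.
Edge bolt: l_c = 60 − 30/2 = 45 mm → 1.2 × 45 × 16 × 430 / 1000 = 371.5 → r_n = 371.5 kN.
Interior bolts: l_c = 75 − 30 = 45 mm → 1.2 × 45 × 16 × 430 / 1000 = 371.5 → r_n = 371.5 kN.
R_n = 1 × 371.5 + 1 × 371.5 = 743 kN.
Design strength φR_n = 0.75 × 743 = 557 kN.

557 kN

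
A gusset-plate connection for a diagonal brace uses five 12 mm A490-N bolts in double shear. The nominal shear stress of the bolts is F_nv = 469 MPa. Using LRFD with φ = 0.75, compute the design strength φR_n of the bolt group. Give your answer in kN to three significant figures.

A_b = π × 12² / 4 = 113.1 mm².
R_n = F_nv · A_b · n · n_s = 469 × 113.1 × 5 × 2 / 1000 = 530.4 kN.
Design strength φR_n = 0.75 × 530.4 = 398 kN.

398 kN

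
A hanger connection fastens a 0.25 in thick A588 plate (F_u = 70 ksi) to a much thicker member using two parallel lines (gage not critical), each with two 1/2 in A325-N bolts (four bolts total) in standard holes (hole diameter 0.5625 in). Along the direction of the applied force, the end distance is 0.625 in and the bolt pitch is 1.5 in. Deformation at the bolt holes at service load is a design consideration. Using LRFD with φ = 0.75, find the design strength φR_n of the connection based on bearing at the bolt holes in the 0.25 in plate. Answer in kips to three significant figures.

Per bolt r_n = 1.2 l_c t F_u ≤ 2.4 d t F_u; upper limit = 2.4 × 0.5 × 0.25 × 70 = 21 kips.
Edge bolt: l_c = 0.625 − 0.5625/2 = 0.3438 in → 1.2 × 0.3438 × 0.25 × 70 = 7.219 → r_n = 7.219 kips.
Interior bolts: l_c = 1.5 − 0.5625 = 0.9375 in → 1.2 × 0.9375 × 0.25 × 70 = 19.69 → r_n = 19.69 kips.
R_n = 2 × 7.219 + 2 × 19.69 = 53.81 kips.
Design strength φR_n = 0.75 × 53.81 = 40.4 kips.

40.4 kips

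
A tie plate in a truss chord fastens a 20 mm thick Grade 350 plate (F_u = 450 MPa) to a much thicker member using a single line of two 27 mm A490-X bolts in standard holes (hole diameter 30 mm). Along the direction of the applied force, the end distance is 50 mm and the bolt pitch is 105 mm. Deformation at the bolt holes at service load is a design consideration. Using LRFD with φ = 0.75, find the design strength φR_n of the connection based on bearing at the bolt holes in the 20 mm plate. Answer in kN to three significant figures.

721 kN

Per bolt r_n = 1.2 l_c t F_u ≤ 2.4 d t F_u; upper limit = 2.4 × 27 × 20 × 450 / 1000 = 583.2 kN.
Edge bolt: l_c = 50 − 30/2 = 35 mm → 1.2 × 35 × 20 × 450 / 1000 = 378 → r_n = 378 kN.
Interior bolts: l_c = 105 − 30 = 75 mm → 1.2 × 75 × 20 × 450 / 1000 = 810 → r_n = 583.2 kN.
R_n = 1 × 378 + 1 × 583.2 = 961.2 kN.
Design strength φR_n = 0.75 × 961.2 = 721 kN.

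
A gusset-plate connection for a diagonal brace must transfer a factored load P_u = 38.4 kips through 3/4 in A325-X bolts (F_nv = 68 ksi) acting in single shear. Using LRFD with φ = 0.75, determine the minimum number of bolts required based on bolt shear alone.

A_b = π·0.75²/4 = 0.4418 in².
Per-bolt design strength φR_n = 0.75 × 68 × 0.4418 × 1 = 22.53 kips.
n ≥ 38.4 / 22.53 = 1.704 → use 2 bolts.

2 bolts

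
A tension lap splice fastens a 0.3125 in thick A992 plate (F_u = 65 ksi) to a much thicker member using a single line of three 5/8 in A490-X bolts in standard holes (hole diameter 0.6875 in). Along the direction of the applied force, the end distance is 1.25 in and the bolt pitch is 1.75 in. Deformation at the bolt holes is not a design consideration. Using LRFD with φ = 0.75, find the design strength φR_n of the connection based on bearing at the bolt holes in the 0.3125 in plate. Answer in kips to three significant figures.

Per bolt r_n = 1.5 l_c t F_u ≤ 3.0 d t F_u; upper limit = 3.0 × 0.625 × 0.3125 × 65 = 38.09 kips.
Edge bolt: l_c = 1.25 − 0.6875/2 = 0.9062 in → 1.5 × 0.9062 × 0.3125 × 65 = 27.61 → r_n = 27.61 kips.
Interior bolts: l_c = 1.75 − 0.6875 = 1.062 in → 1.5 × 1.062 × 0.3125 × 65 = 32.37 → r_n = 32.37 kips.
R_n = 1 × 27.61 + 2 × 32.37 = 92.36 kips.
Design strength φR_n = 0.75 × 92.36 = 69.3 kips.

69.3 kips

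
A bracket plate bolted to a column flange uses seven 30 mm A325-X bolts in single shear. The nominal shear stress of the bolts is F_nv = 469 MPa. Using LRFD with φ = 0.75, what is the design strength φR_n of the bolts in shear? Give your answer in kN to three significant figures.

1740 kN

A_b = π × 30² / 4 = 706.9 mm².
R_n = F_nv · A_b · n · n_s = 469 × 706.9 × 7 × 1 / 1000 = 2321 kN.
Design strength φR_n = 0.75 × 2321 = 1740 kN.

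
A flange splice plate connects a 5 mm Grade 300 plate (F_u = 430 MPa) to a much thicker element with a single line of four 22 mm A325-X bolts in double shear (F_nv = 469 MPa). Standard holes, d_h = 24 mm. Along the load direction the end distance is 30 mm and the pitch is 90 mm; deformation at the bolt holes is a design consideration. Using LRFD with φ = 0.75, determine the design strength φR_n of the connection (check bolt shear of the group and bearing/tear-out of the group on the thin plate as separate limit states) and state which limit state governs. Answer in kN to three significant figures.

290 kN (bearing governs)

Bolt shear: A_b = π·22²/4 = 380.1 mm²; R_n = 469 × 380.1 × 4 × 2 / 1000 = 1426 kN → 0.75 × 1426 = 1070 kN.
Bearing (1.2 l_c t F_u ≤ 2.4 d t F_u): upper limit = 2.4·22·5·430 / 1000 = 113.5 kN.
  Edge l_c = 30 − 24/2 = 18 → r_n = 46.44 kN; interior l_c = 90 − 24 = 66 → r_n = 113.5 kN.
  R_n,bearing = 1·46.44 + 3·113.5 = 387 kN → 0.75 × 387 = 290 kN.
Bearing governs: 290 kN.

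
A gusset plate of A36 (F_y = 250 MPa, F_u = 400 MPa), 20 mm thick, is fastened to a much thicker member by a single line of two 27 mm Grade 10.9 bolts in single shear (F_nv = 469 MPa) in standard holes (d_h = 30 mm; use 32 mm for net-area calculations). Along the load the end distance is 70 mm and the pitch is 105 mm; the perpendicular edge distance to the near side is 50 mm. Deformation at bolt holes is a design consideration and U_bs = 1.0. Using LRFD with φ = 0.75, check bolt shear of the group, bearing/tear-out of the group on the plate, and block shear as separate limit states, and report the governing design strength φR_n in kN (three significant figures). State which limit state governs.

Bolt shear: A_b = π·27²/4 = 572.6 mm²; R_n = 469 × 572.6 × 2 × 1 / 1000 = 537.1 kN → 0.75 × 537.1 = 403 kN.
Bearing: edge l_c = 55, r_n = 518.4 kN; interior l_c = 75, r_n = 518.4 kN; R_n = 518.4 + 1·518.4 = 1037 kN → 778 kN.
Block shear: A_gv = 3500, A_nv = 2540, A_nt = 680 mm²; R_n = min(0.6F_uA_nv, 0.6F_yA_gv) + U_bs·F_u·A_nt = 797 kN → 598 kN.
Bolt shear governs: 403 kN.

403 kN (bolt shear governs)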